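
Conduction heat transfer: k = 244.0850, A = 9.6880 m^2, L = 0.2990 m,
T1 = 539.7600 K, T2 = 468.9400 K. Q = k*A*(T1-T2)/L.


dT = 70.8200 K
Q = 244.0850 * 9.6880 * 70.8200 / 0.2990 = 560092.7555 W

560092.7555 W


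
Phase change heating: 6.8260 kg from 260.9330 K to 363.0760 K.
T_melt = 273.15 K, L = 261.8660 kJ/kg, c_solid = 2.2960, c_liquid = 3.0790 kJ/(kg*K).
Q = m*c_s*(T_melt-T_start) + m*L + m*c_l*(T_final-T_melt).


Q1 (sensible, solid) = 6.8260 * 2.2960 * 12.2170 = 191.4709 kJ
Q2 (latent) = 6.8260 * 261.8660 = 1787.4973 kJ
Q3 (sensible, liquid) = 6.8260 * 3.0790 * 89.9260 = 1889.9976 kJ
Q_total = 3868.9658 kJ

3868.9658 kJ


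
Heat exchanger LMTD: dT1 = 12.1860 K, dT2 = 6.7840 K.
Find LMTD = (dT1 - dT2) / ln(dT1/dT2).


dT1/dT2 = 1.7963
ln(dT1/dT2) = 0.5857
LMTD = 5.4020 / 0.5857 = 9.2228 K

9.2228 K


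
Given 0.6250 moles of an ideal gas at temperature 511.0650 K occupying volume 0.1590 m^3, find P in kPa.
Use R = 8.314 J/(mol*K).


P = nRT/V = 0.6250 * 8.314 * 511.0650 / 0.1590
= 2655.6215 / 0.1590 = 16702.0221 Pa = 16.7020 kPa

16.7020 kPa


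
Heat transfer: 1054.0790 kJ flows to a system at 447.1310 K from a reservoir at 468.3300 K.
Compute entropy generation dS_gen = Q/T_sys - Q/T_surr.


dS_sys = 1054.0790/447.1310 = 2.3574 kJ/K
dS_surr = -1054.0790/468.3300 = -2.2507 kJ/K
dS_gen = 2.3574 - 2.2507 = 0.1067 kJ/K (irreversible)

dS_gen = 0.1067 kJ/K, irreversible


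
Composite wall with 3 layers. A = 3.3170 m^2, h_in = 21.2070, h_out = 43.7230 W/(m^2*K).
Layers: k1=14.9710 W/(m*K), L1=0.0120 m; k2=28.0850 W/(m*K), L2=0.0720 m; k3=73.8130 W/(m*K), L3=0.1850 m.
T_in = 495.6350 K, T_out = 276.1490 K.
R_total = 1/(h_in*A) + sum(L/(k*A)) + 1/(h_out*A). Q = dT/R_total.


R_conv_in = 1/(21.2070*3.3170) = 0.0142
R_1 = 0.0120/(14.9710*3.3170) = 0.0002
R_2 = 0.0720/(28.0850*3.3170) = 0.0008
R_3 = 0.1850/(73.8130*3.3170) = 0.0008
R_conv_out = 1/(43.7230*3.3170) = 0.0069
R_total = 0.0229 K/W
Q = 219.4860 / 0.0229 = 9592.4053 W

R_total = 0.0229 K/W, Q = 9592.4053 W


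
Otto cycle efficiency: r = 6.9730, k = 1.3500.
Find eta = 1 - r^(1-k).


r^(k-1) = 1.9733
eta = 1 - 1/1.9733 = 0.4932 = 49.3239%

49.3239%


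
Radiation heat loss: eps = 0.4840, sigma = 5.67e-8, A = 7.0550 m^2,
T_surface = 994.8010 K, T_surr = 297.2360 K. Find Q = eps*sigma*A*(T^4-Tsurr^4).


T^4 = 9.7937e+11
Tsurr^4 = 7.8056e+09
Q = 0.4840 * 5.67e-8 * 7.0550 * 9.7156e+11 = 188102.7208 W

188102.7208 W


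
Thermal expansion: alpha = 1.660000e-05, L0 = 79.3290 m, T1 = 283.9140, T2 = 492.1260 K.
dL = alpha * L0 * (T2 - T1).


dT = 208.2120 K
dL = 1.660000e-05 * 79.3290 * 208.2120 = 0.274186 m
L_final = 79.603186 m

dL = 0.274186 m


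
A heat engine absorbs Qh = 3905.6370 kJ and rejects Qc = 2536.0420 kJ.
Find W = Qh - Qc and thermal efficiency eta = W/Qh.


W = 3905.6370 - 2536.0420 = 1369.5950 kJ
eta = 1369.5950 / 3905.6370 = 0.3507 = 35.0671%

W = 1369.5950 kJ, eta = 35.0671%


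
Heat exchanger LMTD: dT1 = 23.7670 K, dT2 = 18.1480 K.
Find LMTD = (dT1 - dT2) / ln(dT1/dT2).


dT1/dT2 = 1.3096
ln(dT1/dT2) = 0.2697
LMTD = 5.6190 / 0.2697 = 20.8313 K

20.8313 K


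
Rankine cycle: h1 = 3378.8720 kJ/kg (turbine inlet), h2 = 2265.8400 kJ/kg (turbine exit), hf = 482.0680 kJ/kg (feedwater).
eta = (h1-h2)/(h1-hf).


W = 1113.0320 kJ/kg
Q_in = 2896.8040 kJ/kg
eta = 0.3842 = 38.4228%

eta = 38.4228%


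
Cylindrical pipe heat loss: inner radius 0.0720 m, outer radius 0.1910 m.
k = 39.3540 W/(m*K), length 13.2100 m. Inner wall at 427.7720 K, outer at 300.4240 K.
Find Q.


dT = 127.3480 K
ln(ro/ri) = 0.9756
Q = 2*pi*39.3540*13.2100*127.3480 / 0.9756 = 426371.9745 W

426371.9745 W


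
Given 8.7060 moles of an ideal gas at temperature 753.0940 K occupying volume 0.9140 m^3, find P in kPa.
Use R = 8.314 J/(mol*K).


P = nRT/V = 8.7060 * 8.314 * 753.0940 / 0.9140
= 54510.2119 / 0.9140 = 59639.1815 Pa = 59.6392 kPa

59.6392 kPa


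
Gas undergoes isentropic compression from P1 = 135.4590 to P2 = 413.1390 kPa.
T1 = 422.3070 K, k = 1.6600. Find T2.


(k-1)/k = 0.3976
(P2/P1)^exp = 1.5579
T2 = 422.3070 * 1.5579 = 657.9254 K

657.9254 K


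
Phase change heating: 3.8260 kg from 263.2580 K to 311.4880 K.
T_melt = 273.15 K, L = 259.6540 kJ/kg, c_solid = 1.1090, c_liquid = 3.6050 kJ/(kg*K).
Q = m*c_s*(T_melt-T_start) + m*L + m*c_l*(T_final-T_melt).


Q1 (sensible, solid) = 3.8260 * 1.1090 * 9.8920 = 41.9721 kJ
Q2 (latent) = 3.8260 * 259.6540 = 993.4362 kJ
Q3 (sensible, liquid) = 3.8260 * 3.6050 * 38.3380 = 528.7857 kJ
Q_total = 1564.1940 kJ

1564.1940 kJ


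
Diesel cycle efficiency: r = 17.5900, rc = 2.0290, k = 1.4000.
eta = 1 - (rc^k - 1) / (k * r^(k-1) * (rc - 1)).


r^(k-1) = 3.1485
rc^k = 2.6927
eta = 0.6268 = 62.6800%

62.6800%


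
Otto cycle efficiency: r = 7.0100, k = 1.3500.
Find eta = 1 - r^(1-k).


r^(k-1) = 1.9770
eta = 1 - 1/1.9770 = 0.4942 = 49.4177%

49.4177%


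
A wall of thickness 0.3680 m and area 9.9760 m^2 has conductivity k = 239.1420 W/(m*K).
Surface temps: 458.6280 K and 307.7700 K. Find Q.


dT = 150.8580 K
Q = 239.1420 * 9.9760 * 150.8580 / 0.3680 = 977986.4205 W

977986.4205 W


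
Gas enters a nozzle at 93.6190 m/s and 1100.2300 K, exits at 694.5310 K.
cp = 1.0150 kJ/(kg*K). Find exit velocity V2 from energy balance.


dT = 405.6990 K
2*cp*1000*dT = 823568.9700
V1^2 = 8764.5172
V2 = sqrt(832333.4872) = 912.3231 m/s

912.3231 m/s


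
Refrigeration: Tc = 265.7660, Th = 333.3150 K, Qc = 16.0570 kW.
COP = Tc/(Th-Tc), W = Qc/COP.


COP = 265.7660 / 67.5490 = 3.9344
W = 16.0570 / 3.9344 = 4.0812 kW

COP = 3.9344, W = 4.0812 kW


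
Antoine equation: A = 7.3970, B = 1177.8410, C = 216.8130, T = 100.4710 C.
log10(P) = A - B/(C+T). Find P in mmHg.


C+T = 317.2840
B/(C+T) = 3.7123
log10(P) = 7.3970 - 3.7123 = 3.6847
P = 10^3.6847 = 4838.8155 mmHg

4838.8155 mmHg


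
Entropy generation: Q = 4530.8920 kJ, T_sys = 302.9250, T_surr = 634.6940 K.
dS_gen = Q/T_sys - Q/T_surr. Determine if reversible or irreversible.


dS_sys = 4530.8920/302.9250 = 14.9571 kJ/K
dS_surr = -4530.8920/634.6940 = -7.1387 kJ/K
dS_gen = 14.9571 - 7.1387 = 7.8184 kJ/K (irreversible)

dS_gen = 7.8184 kJ/K, irreversible


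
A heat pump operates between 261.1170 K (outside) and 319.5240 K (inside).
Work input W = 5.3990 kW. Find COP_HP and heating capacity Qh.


COP = 319.5240 / 58.4070 = 5.4706
Qh = 5.4706 * 5.3990 = 29.5360 kW

COP = 5.4706, Qh = 29.5360 kW


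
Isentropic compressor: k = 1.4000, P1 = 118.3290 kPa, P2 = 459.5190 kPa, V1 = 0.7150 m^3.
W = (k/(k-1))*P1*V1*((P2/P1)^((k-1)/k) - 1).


(k-1)/k = 0.2857
(P2/P1)^exp = 1.4735
W = 3.5000 * 118.3290 * 0.7150 * (1.4735 - 1) = 140.2082 kJ

140.2082 kJ


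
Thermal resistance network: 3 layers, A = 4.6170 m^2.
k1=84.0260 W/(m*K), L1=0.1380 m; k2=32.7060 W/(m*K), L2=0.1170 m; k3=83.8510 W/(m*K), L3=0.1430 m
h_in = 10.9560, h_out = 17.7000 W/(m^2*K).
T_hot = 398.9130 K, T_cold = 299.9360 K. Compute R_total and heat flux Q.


R_conv_in = 1/(10.9560*4.6170) = 0.0198
R_1 = 0.1380/(84.0260*4.6170) = 0.0004
R_2 = 0.1170/(32.7060*4.6170) = 0.0008
R_3 = 0.1430/(83.8510*4.6170) = 0.0004
R_conv_out = 1/(17.7000*4.6170) = 0.0122
R_total = 0.0335 K/W
Q = 98.9770 / 0.0335 = 2954.0227 W

R_total = 0.0335 K/W, Q = 2954.0227 W


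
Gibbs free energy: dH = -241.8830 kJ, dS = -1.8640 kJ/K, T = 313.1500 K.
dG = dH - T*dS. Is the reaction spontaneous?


T*dS = 313.1500 * -1.8640 = -583.7116 kJ
dG = -241.8830 + 583.7116 = 341.8286 kJ (non-spontaneous)

dG = 341.8286 kJ, non-spontaneous


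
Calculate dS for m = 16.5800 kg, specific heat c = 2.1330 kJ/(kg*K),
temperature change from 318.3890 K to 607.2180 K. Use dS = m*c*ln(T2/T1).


T2/T1 = 1.9072
ln(T2/T1) = 0.6456
dS = 16.5800 * 2.1330 * 0.6456 = 22.8322 kJ/K

22.8322 kJ/K


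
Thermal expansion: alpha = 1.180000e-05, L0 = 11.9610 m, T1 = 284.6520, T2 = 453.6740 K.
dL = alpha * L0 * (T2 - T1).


dT = 169.0220 K
dL = 1.180000e-05 * 11.9610 * 169.0220 = 0.023856 m
L_final = 11.984856 m

dL = 0.023856 m


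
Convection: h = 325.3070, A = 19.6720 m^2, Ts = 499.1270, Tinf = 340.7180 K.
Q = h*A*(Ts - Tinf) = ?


dT = 158.4090 K
Q = 325.3070 * 19.6720 * 158.4090 = 1013728.7807 W

1013728.7807 W


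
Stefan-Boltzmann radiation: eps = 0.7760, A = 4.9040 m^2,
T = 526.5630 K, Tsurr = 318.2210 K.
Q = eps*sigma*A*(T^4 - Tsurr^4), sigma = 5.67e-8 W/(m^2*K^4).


T^4 = 7.6878e+10
Tsurr^4 = 1.0255e+10
Q = 0.7760 * 5.67e-8 * 4.9040 * 6.6623e+10 = 14375.4591 W

14375.4591 W


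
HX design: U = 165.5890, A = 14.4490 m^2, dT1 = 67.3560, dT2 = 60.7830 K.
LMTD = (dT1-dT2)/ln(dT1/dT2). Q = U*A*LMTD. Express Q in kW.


LMTD = 64.0133 K
Q = 165.5890 * 14.4490 * 64.0133 = 153157.8494 W = 153.1578 kW

153.1578 kW


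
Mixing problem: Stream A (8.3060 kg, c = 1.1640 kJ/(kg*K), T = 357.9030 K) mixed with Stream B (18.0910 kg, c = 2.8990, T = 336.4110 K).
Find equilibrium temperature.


num = 21103.6191
den = 62.1140
Tf = 339.7563 K

339.7563 K


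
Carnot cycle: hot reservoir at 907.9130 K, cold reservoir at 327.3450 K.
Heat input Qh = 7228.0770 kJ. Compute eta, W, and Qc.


eta = 1 - 327.3450/907.9130 = 0.6395
W = 0.6395 * 7228.0770 = 4622.0180 kJ
Qc = 7228.0770 - 4622.0180 = 2606.0590 kJ

eta = 63.9453%, W = 4622.0180 kJ, Qc = 2606.0590 kJ


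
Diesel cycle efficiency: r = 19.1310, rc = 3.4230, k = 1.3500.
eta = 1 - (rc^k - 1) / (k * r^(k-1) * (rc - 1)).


r^(k-1) = 2.8094
rc^k = 5.2656
eta = 0.5358 = 53.5820%

53.5820%


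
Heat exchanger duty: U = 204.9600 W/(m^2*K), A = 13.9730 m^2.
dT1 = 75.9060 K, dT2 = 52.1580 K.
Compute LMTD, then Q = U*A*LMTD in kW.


LMTD = 63.2912 K
Q = 204.9600 * 13.9730 * 63.2912 = 181259.9947 W = 181.2600 kW

181.2600 kW


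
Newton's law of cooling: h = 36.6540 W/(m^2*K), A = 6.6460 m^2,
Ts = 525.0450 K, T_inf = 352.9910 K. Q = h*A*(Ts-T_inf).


dT = 172.0540 K
Q = 36.6540 * 6.6460 * 172.0540 = 41912.7818 W

41912.7818 W


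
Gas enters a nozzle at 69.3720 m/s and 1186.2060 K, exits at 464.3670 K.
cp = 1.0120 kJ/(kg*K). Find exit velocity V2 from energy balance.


dT = 721.8390 K
2*cp*1000*dT = 1461002.1360
V1^2 = 4812.4744
V2 = sqrt(1465814.6104) = 1210.7083 m/s

1210.7083 m/s


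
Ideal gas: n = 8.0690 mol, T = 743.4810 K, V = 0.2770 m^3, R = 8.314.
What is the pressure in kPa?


P = nRT/V = 8.0690 * 8.314 * 743.4810 / 0.2770
= 49876.9180 / 0.2770 = 180061.0760 Pa = 180.0611 kPa

180.0611 kPa


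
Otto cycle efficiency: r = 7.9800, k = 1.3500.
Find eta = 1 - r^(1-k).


r^(k-1) = 2.0687
eta = 1 - 1/2.0687 = 0.5166 = 51.6609%

51.6609%


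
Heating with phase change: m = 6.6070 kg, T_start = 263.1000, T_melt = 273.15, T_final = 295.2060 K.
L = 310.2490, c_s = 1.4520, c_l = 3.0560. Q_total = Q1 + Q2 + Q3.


Q1 (sensible, solid) = 6.6070 * 1.4520 * 10.0500 = 96.4133 kJ
Q2 (latent) = 6.6070 * 310.2490 = 2049.8151 kJ
Q3 (sensible, liquid) = 6.6070 * 3.0560 * 22.0560 = 445.3325 kJ
Q_total = 2591.5610 kJ

2591.5610 kJ


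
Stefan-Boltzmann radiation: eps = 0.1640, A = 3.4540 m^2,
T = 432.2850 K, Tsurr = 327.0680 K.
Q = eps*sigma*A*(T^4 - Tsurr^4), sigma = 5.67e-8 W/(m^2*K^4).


T^4 = 3.4921e+10
Tsurr^4 = 1.1443e+10
Q = 0.1640 * 5.67e-8 * 3.4540 * 2.3477e+10 = 754.0418 W

754.0418 W


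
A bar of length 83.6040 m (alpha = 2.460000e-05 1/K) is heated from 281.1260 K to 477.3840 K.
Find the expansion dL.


dT = 196.2580 K
dL = 2.460000e-05 * 83.6040 * 196.2580 = 0.403636 m
L_final = 84.007636 m

dL = 0.403636 m


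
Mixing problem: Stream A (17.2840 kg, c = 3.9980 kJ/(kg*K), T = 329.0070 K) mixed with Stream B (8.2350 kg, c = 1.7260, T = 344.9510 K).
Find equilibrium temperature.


num = 27637.8538
den = 83.3150
Tf = 331.7271 K

331.7271 K


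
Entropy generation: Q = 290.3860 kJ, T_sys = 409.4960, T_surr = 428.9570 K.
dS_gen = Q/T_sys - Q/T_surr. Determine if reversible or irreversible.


dS_sys = 290.3860/409.4960 = 0.7091 kJ/K
dS_surr = -290.3860/428.9570 = -0.6770 kJ/K
dS_gen = 0.7091 - 0.6770 = 0.0322 kJ/K (irreversible)

dS_gen = 0.0322 kJ/K, irreversible


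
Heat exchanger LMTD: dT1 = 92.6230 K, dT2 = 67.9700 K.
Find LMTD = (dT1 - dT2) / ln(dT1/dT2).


dT1/dT2 = 1.3627
ln(dT1/dT2) = 0.3095
LMTD = 24.6530 / 0.3095 = 79.6617 K

79.6617 K


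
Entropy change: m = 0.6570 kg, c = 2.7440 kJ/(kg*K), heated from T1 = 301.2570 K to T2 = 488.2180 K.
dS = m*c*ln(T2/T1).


T2/T1 = 1.6206
ln(T2/T1) = 0.4828
dS = 0.6570 * 2.7440 * 0.4828 = 0.8704 kJ/K

0.8704 kJ/K


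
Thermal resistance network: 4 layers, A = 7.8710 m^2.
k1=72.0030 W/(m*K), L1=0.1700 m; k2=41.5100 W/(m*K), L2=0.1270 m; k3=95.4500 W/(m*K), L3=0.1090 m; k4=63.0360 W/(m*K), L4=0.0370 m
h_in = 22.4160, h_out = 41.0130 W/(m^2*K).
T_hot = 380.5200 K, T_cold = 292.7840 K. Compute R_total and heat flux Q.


R_conv_in = 1/(22.4160*7.8710) = 0.0057
R_1 = 0.1700/(72.0030*7.8710) = 0.0003
R_2 = 0.1270/(41.5100*7.8710) = 0.0004
R_3 = 0.1090/(95.4500*7.8710) = 0.0001
R_4 = 0.0370/(63.0360*7.8710) = 7.4573e-05
R_conv_out = 1/(41.0130*7.8710) = 0.0031
R_total = 0.0097 K/W
Q = 87.7360 / 0.0097 = 9069.3897 W

R_total = 0.0097 K/W, Q = 9069.3897 W


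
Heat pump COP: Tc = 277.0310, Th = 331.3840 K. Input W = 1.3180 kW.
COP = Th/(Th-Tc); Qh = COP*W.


COP = 331.3840 / 54.3530 = 6.0969
Qh = 6.0969 * 1.3180 = 8.0357 kW

COP = 6.0969, Qh = 8.0357 kW


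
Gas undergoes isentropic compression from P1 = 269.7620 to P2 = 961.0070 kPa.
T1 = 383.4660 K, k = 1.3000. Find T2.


(k-1)/k = 0.2308
(P2/P1)^exp = 1.3407
T2 = 383.4660 * 1.3407 = 514.1062 K

514.1062 K


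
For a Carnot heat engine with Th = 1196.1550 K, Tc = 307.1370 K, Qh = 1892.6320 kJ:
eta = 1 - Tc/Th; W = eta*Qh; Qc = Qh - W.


eta = 1 - 307.1370/1196.1550 = 0.7432
W = 0.7432 * 1892.6320 = 1406.6604 kJ
Qc = 1892.6320 - 1406.6604 = 485.9716 kJ

eta = 74.3230%, W = 1406.6604 kJ, Qc = 485.9716 kJ


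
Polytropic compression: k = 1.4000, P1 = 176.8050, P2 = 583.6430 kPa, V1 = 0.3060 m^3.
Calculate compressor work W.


(k-1)/k = 0.2857
(P2/P1)^exp = 1.4067
W = 3.5000 * 176.8050 * 0.3060 * (1.4067 - 1) = 77.0028 kJ

77.0028 kJ


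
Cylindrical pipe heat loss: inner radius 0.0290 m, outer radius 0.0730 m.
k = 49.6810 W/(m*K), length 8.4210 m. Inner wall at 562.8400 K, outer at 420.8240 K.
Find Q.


dT = 142.0160 K
ln(ro/ri) = 0.9232
Q = 2*pi*49.6810*8.4210*142.0160 / 0.9232 = 404382.6030 W

404382.6030 W


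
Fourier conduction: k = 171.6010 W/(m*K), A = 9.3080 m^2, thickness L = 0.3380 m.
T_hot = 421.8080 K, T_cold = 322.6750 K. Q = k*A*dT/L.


dT = 99.1330 K
Q = 171.6010 * 9.3080 * 99.1330 / 0.3380 = 468465.6348 W

468465.6348 W


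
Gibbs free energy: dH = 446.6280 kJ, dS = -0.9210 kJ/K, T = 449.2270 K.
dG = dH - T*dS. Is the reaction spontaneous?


T*dS = 449.2270 * -0.9210 = -413.7381 kJ
dG = 446.6280 + 413.7381 = 860.3661 kJ (non-spontaneous)

dG = 860.3661 kJ, non-spontaneous


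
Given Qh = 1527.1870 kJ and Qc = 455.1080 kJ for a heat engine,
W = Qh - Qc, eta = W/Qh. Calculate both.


W = 1527.1870 - 455.1080 = 1072.0790 kJ
eta = 1072.0790 / 1527.1870 = 0.7020 = 70.1996%

W = 1072.0790 kJ, eta = 70.1996%


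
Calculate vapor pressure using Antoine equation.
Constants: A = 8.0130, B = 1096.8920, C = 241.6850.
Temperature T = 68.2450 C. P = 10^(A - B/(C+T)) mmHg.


C+T = 309.9300
B/(C+T) = 3.5392
log10(P) = 8.0130 - 3.5392 = 4.4738
P = 10^4.4738 = 29774.1618 mmHg

29774.1618 mmHg


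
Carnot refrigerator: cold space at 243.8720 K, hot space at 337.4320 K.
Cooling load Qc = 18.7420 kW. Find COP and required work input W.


COP = 243.8720 / 93.5600 = 2.6066
W = 18.7420 / 2.6066 = 7.1903 kW

COP = 2.6066, W = 7.1903 kW


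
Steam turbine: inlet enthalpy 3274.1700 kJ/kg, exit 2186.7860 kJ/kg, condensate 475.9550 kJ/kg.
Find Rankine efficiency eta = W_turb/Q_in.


W = 1087.3840 kJ/kg
Q_in = 2798.2150 kJ/kg
eta = 0.3886 = 38.8599%

eta = 38.8599%


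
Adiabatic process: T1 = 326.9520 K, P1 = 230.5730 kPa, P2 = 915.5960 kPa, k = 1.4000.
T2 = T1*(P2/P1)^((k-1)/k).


(k-1)/k = 0.2857
(P2/P1)^exp = 1.4829
T2 = 326.9520 * 1.4829 = 484.8384 K

484.8384 K


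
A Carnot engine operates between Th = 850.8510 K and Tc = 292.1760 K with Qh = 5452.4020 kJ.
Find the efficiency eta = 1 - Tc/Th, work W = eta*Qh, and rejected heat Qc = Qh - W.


eta = 1 - 292.1760/850.8510 = 0.6566
W = 0.6566 * 5452.4020 = 3580.0871 kJ
Qc = 5452.4020 - 3580.0871 = 1872.3149 kJ

eta = 65.6607%, W = 3580.0871 kJ, Qc = 1872.3149 kJ


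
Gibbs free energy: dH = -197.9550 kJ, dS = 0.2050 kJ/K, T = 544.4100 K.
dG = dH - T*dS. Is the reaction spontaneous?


T*dS = 544.4100 * 0.2050 = 111.6040 kJ
dG = -197.9550 - 111.6040 = -309.5591 kJ (spontaneous)

dG = -309.5591 kJ, spontaneous


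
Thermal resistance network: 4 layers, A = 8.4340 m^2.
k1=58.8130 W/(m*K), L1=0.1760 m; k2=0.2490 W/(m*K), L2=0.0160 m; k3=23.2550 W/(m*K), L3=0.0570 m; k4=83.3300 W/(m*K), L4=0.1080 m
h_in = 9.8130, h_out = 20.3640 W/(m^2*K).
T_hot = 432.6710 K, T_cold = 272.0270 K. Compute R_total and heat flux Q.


R_conv_in = 1/(9.8130*8.4340) = 0.0121
R_1 = 0.1760/(58.8130*8.4340) = 0.0004
R_2 = 0.0160/(0.2490*8.4340) = 0.0076
R_3 = 0.0570/(23.2550*8.4340) = 0.0003
R_4 = 0.1080/(83.3300*8.4340) = 0.0002
R_conv_out = 1/(20.3640*8.4340) = 0.0058
R_total = 0.0263 K/W
Q = 160.6440 / 0.0263 = 6102.7883 W

R_total = 0.0263 K/W, Q = 6102.7883 W


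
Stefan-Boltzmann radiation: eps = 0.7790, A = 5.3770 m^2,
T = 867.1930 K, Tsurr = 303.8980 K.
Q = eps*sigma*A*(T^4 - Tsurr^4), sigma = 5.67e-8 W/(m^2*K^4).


T^4 = 5.6554e+11
Tsurr^4 = 8.5293e+09
Q = 0.7790 * 5.67e-8 * 5.3770 * 5.5701e+11 = 132289.0338 W

132289.0338 W


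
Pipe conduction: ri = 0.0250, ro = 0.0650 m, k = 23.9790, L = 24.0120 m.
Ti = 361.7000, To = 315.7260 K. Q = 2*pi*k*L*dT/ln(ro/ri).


dT = 45.9740 K
ln(ro/ri) = 0.9555
Q = 2*pi*23.9790*24.0120*45.9740 / 0.9555 = 174066.6891 W

174066.6891 W


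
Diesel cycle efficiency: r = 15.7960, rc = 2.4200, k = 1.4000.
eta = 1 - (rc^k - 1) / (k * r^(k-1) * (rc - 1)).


r^(k-1) = 3.0159
rc^k = 3.4462
eta = 0.5920 = 59.2002%

59.2002%


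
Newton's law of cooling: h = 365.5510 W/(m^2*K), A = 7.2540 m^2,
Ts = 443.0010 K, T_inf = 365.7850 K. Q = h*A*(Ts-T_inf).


dT = 77.2160 K
Q = 365.5510 * 7.2540 * 77.2160 = 204754.2042 W

204754.2042 W


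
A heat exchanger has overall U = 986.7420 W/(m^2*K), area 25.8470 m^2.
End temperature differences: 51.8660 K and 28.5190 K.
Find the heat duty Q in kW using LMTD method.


LMTD = 39.0357 K
Q = 986.7420 * 25.8470 * 39.0357 = 995580.0053 W = 995.5800 kW

995.5800 kW


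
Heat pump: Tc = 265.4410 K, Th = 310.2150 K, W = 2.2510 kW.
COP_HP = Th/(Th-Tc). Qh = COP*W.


COP = 310.2150 / 44.7740 = 6.9285
Qh = 6.9285 * 2.2510 = 15.5960 kW

COP = 6.9285, Qh = 15.5960 kW


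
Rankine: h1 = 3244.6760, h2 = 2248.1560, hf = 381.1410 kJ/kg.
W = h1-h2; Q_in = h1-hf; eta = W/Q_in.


W = 996.5200 kJ/kg
Q_in = 2863.5350 kJ/kg
eta = 0.3480 = 34.8003%

eta = 34.8003%


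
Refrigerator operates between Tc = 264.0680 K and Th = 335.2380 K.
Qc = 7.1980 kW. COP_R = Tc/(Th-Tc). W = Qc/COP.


COP = 264.0680 / 71.1700 = 3.7104
W = 7.1980 / 3.7104 = 1.9400 kW

COP = 3.7104, W = 1.9400 kW


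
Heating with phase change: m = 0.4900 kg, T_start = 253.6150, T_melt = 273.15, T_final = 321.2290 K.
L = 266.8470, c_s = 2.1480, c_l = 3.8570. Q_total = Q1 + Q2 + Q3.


Q1 (sensible, solid) = 0.4900 * 2.1480 * 19.5350 = 20.5610 kJ
Q2 (latent) = 0.4900 * 266.8470 = 130.7550 kJ
Q3 (sensible, liquid) = 0.4900 * 3.8570 * 48.0790 = 90.8659 kJ
Q_total = 242.1820 kJ

242.1820 kJ


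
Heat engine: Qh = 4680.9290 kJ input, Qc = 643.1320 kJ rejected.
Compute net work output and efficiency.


W = 4680.9290 - 643.1320 = 4037.7970 kJ
eta = 4037.7970 / 4680.9290 = 0.8626 = 86.2606%

W = 4037.7970 kJ, eta = 86.2606%


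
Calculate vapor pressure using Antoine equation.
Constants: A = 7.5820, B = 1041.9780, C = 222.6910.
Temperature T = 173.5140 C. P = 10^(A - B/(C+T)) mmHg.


C+T = 396.2050
B/(C+T) = 2.6299
log10(P) = 7.5820 - 2.6299 = 4.9521
P = 10^4.9521 = 89557.8915 mmHg

89557.8915 mmHg


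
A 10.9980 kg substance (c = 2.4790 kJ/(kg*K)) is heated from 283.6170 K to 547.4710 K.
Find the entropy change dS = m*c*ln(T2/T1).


T2/T1 = 1.9303
ln(T2/T1) = 0.6577
dS = 10.9980 * 2.4790 * 0.6577 = 17.9311 kJ/K

17.9311 kJ/K


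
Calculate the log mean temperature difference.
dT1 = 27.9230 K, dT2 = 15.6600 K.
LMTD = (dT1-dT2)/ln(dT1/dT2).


dT1/dT2 = 1.7831
ln(dT1/dT2) = 0.5783
LMTD = 12.2630 / 0.5783 = 21.2038 K

21.2038 K


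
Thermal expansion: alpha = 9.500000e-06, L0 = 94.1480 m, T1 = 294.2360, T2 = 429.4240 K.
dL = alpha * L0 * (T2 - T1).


dT = 135.1880 K
dL = 9.500000e-06 * 94.1480 * 135.1880 = 0.120913 m
L_final = 94.268913 m

dL = 0.120913 m


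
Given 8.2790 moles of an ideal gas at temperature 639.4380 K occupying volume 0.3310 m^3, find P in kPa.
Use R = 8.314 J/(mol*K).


P = nRT/V = 8.2790 * 8.314 * 639.4380 / 0.3310
= 44013.5445 / 0.3310 = 132971.4335 Pa = 132.9714 kPa

132.9714 kPa


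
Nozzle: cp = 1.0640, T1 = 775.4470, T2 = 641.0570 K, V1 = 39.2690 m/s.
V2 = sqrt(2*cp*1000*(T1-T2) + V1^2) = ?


dT = 134.3900 K
2*cp*1000*dT = 285981.9200
V1^2 = 1542.0544
V2 = sqrt(287523.9744) = 536.2126 m/s

536.2126 m/s


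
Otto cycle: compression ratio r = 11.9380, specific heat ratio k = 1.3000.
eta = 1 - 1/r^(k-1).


r^(k-1) = 2.1042
eta = 1 - 1/2.1042 = 0.5248 = 52.4752%

52.4752%


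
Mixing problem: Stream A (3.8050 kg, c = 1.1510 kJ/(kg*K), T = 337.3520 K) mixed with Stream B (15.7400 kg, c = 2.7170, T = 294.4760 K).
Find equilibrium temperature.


num = 14070.8886
den = 47.1451
Tf = 298.4590 K

298.4590 K


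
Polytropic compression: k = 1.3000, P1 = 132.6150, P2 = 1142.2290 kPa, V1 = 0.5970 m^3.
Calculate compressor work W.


(k-1)/k = 0.2308
(P2/P1)^exp = 1.6436
W = 4.3333 * 132.6150 * 0.5970 * (1.6436 - 1) = 220.8162 kJ

220.8162 kJ


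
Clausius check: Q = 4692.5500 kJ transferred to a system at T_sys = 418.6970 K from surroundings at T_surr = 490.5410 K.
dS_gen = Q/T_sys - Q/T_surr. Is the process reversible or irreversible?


dS_sys = 4692.5500/418.6970 = 11.2075 kJ/K
dS_surr = -4692.5500/490.5410 = -9.5661 kJ/K
dS_gen = 11.2075 - 9.5661 = 1.6414 kJ/K (irreversible)

dS_gen = 1.6414 kJ/K, irreversible


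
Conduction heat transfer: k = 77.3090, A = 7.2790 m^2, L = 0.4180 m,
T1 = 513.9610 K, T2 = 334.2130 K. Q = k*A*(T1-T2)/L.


dT = 179.7480 K
Q = 77.3090 * 7.2790 * 179.7480 / 0.4180 = 241985.6207 W

241985.6207 W


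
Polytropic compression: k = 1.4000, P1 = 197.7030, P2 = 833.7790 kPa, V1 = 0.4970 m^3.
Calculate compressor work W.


(k-1)/k = 0.2857
(P2/P1)^exp = 1.5086
W = 3.5000 * 197.7030 * 0.4970 * (1.5086 - 1) = 174.9194 kJ

174.9194 kJ


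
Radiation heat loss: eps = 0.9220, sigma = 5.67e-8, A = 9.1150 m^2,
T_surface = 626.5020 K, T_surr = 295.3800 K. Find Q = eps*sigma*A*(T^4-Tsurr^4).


T^4 = 1.5406e+11
Tsurr^4 = 7.6124e+09
Q = 0.9220 * 5.67e-8 * 9.1150 * 1.4645e+11 = 69783.4956 W

69783.4956 W


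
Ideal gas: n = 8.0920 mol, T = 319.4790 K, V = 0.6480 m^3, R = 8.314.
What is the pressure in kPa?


P = nRT/V = 8.0920 * 8.314 * 319.4790 / 0.6480
= 21493.5529 / 0.6480 = 33169.0631 Pa = 33.1691 kPa

33.1691 kPa


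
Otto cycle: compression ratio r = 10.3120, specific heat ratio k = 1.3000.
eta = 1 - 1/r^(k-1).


r^(k-1) = 2.0137
eta = 1 - 1/2.0137 = 0.5034 = 50.3411%

50.3411%


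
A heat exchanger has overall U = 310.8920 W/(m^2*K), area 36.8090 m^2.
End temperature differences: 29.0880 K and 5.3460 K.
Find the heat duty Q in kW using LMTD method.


LMTD = 14.0155 K
Q = 310.8920 * 36.8090 * 14.0155 = 160388.5390 W = 160.3885 kW

160.3885 kW


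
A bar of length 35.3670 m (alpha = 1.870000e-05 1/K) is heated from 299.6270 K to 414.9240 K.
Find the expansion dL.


dT = 115.2970 K
dL = 1.870000e-05 * 35.3670 * 115.2970 = 0.076253 m
L_final = 35.443253 m

dL = 0.076253 m


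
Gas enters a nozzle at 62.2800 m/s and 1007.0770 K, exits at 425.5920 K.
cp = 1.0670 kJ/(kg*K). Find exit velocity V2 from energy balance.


dT = 581.4850 K
2*cp*1000*dT = 1240888.9900
V1^2 = 3878.7984
V2 = sqrt(1244767.7884) = 1115.6916 m/s

1115.6916 m/s


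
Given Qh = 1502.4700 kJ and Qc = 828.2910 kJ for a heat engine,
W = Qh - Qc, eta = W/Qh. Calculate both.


W = 1502.4700 - 828.2910 = 674.1790 kJ
eta = 674.1790 / 1502.4700 = 0.4487 = 44.8714%

W = 674.1790 kJ, eta = 44.8714%


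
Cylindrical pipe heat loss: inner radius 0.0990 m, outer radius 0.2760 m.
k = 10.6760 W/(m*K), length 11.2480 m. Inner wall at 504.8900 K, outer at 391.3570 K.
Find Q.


dT = 113.5330 K
ln(ro/ri) = 1.0253
Q = 2*pi*10.6760*11.2480*113.5330 / 1.0253 = 83549.3237 W

83549.3237 W


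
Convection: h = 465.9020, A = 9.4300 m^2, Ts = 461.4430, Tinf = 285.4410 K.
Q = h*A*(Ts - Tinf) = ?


dT = 176.0020 K
Q = 465.9020 * 9.4300 * 176.0020 = 773257.0183 W

773257.0183 W


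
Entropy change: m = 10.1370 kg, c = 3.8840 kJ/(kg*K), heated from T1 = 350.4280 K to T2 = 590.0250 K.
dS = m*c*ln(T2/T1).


T2/T1 = 1.6837
ln(T2/T1) = 0.5210
dS = 10.1370 * 3.8840 * 0.5210 = 20.5132 kJ/K

20.5132 kJ/K


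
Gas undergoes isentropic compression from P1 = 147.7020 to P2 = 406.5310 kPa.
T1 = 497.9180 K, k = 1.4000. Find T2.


(k-1)/k = 0.2857
(P2/P1)^exp = 1.3355
T2 = 497.9180 * 1.3355 = 664.9492 K

664.9492 K


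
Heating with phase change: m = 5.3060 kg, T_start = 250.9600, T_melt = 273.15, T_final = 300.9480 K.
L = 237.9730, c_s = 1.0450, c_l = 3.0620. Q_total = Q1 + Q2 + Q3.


Q1 (sensible, solid) = 5.3060 * 1.0450 * 22.1900 = 123.0384 kJ
Q2 (latent) = 5.3060 * 237.9730 = 1262.6847 kJ
Q3 (sensible, liquid) = 5.3060 * 3.0620 * 27.7980 = 451.6333 kJ
Q_total = 1837.3565 kJ

1837.3565 kJ


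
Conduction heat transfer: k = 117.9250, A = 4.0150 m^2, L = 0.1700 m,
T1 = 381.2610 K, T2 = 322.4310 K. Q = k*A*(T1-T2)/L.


dT = 58.8300 K
Q = 117.9250 * 4.0150 * 58.8300 / 0.1700 = 163848.0819 W

163848.0819 W


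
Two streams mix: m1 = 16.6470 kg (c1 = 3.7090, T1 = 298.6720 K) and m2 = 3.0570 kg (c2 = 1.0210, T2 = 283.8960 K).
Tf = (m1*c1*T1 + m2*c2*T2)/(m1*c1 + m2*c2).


num = 19327.2166
den = 64.8649
Tf = 297.9610 K

297.9610 K


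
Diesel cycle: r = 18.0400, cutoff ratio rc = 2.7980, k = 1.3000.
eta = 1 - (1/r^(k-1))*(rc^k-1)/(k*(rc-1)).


r^(k-1) = 2.3816
rc^k = 3.8098
eta = 0.4953 = 49.5256%

49.5256%


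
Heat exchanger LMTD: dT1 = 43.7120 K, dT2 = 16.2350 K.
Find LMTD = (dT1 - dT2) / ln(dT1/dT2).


dT1/dT2 = 2.6925
ln(dT1/dT2) = 0.9905
LMTD = 27.4770 / 0.9905 = 27.7418 K

27.7418 K


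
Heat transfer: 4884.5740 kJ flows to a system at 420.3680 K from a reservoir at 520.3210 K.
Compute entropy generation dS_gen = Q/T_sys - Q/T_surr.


dS_sys = 4884.5740/420.3680 = 11.6198 kJ/K
dS_surr = -4884.5740/520.3210 = -9.3876 kJ/K
dS_gen = 11.6198 - 9.3876 = 2.2321 kJ/K (irreversible)

dS_gen = 2.2321 kJ/K, irreversible


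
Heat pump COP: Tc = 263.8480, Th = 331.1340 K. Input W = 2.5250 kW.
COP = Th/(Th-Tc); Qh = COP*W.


COP = 331.1340 / 67.2860 = 4.9213
Qh = 4.9213 * 2.5250 = 12.4263 kW

COP = 4.9213, Qh = 12.4263 kW


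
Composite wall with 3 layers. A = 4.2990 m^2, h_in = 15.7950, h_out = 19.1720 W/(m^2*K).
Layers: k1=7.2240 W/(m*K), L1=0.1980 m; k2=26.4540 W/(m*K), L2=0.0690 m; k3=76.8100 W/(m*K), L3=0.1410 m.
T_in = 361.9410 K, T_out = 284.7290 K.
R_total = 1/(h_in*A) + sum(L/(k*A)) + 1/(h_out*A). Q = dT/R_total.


R_conv_in = 1/(15.7950*4.2990) = 0.0147
R_1 = 0.1980/(7.2240*4.2990) = 0.0064
R_2 = 0.0690/(26.4540*4.2990) = 0.0006
R_3 = 0.1410/(76.8100*4.2990) = 0.0004
R_conv_out = 1/(19.1720*4.2990) = 0.0121
R_total = 0.0343 K/W
Q = 77.2120 / 0.0343 = 2253.1031 W

R_total = 0.0343 K/W, Q = 2253.1031 W


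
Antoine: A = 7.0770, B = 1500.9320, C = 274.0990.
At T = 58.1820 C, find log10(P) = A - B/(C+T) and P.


C+T = 332.2810
B/(C+T) = 4.5171
log10(P) = 7.0770 - 4.5171 = 2.5599
P = 10^2.5599 = 363.0310 mmHg

363.0310 mmHg


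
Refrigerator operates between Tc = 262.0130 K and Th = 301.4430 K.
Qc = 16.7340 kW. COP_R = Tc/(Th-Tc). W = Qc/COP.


COP = 262.0130 / 39.4300 = 6.6450
W = 16.7340 / 6.6450 = 2.5183 kW

COP = 6.6450, W = 2.5183 kW


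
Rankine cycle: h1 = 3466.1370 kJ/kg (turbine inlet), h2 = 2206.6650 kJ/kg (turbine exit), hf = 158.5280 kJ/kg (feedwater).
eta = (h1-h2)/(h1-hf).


W = 1259.4720 kJ/kg
Q_in = 3307.6090 kJ/kg
eta = 0.3808 = 38.0780%

eta = 38.0780%


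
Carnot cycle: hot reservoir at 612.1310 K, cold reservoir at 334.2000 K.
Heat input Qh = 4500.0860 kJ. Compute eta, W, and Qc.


eta = 1 - 334.2000/612.1310 = 0.4540
W = 0.4540 * 4500.0860 = 2043.2120 kJ
Qc = 4500.0860 - 2043.2120 = 2456.8740 kJ

eta = 45.4038%, W = 2043.2120 kJ, Qc = 2456.8740 kJ


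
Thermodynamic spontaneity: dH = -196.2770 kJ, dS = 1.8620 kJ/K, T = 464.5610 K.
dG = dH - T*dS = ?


T*dS = 464.5610 * 1.8620 = 865.0126 kJ
dG = -196.2770 - 865.0126 = -1061.2896 kJ (spontaneous)

dG = -1061.2896 kJ, spontaneous


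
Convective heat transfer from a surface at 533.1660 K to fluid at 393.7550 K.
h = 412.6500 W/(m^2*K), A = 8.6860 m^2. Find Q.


dT = 139.4110 K
Q = 412.6500 * 8.6860 * 139.4110 = 499687.7663 W

499687.7663 W


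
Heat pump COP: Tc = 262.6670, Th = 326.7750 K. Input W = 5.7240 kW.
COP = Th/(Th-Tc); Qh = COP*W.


COP = 326.7750 / 64.1080 = 5.0973
Qh = 5.0973 * 5.7240 = 29.1767 kW

COP = 5.0973, Qh = 29.1767 kW


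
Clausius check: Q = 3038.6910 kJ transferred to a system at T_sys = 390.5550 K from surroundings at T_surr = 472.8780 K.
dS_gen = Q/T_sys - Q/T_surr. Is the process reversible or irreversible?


dS_sys = 3038.6910/390.5550 = 7.7804 kJ/K
dS_surr = -3038.6910/472.8780 = -6.4260 kJ/K
dS_gen = 7.7804 - 6.4260 = 1.3545 kJ/K (irreversible)

dS_gen = 1.3545 kJ/K, irreversible


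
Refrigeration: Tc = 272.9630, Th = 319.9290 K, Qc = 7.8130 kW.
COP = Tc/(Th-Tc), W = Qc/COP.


COP = 272.9630 / 46.9660 = 5.8119
W = 7.8130 / 5.8119 = 1.3443 kW

COP = 5.8119, W = 1.3443 kW


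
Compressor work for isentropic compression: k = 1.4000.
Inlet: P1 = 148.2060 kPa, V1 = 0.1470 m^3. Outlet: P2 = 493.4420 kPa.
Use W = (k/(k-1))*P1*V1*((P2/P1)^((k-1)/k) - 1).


(k-1)/k = 0.2857
(P2/P1)^exp = 1.4101
W = 3.5000 * 148.2060 * 0.1470 * (1.4101 - 1) = 31.2706 kJ

31.2706 kJ


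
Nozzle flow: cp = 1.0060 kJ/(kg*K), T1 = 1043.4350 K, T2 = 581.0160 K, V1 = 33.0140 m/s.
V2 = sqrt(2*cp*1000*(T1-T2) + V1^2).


dT = 462.4190 K
2*cp*1000*dT = 930387.0280
V1^2 = 1089.9242
V2 = sqrt(931476.9522) = 965.1305 m/s

965.1305 m/s


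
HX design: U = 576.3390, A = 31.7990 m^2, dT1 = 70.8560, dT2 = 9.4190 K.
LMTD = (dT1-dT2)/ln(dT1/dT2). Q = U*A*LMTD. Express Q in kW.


LMTD = 30.4457 K
Q = 576.3390 * 31.7990 * 30.4457 = 557978.3802 W = 557.9784 kW

557.9784 kW


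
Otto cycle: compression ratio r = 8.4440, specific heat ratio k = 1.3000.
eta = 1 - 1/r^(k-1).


r^(k-1) = 1.8966
eta = 1 - 1/1.8966 = 0.4727 = 47.2727%

47.2727%


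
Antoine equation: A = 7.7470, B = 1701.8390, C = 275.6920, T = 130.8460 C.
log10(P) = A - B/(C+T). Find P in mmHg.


C+T = 406.5380
B/(C+T) = 4.1862
log10(P) = 7.7470 - 4.1862 = 3.5608
P = 10^3.5608 = 3637.6886 mmHg

3637.6886 mmHg


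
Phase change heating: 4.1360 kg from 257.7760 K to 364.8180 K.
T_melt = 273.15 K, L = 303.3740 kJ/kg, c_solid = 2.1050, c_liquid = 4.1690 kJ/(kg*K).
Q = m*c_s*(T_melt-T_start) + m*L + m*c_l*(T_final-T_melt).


Q1 (sensible, solid) = 4.1360 * 2.1050 * 15.3740 = 133.8503 kJ
Q2 (latent) = 4.1360 * 303.3740 = 1254.7549 kJ
Q3 (sensible, liquid) = 4.1360 * 4.1690 * 91.6680 = 1580.6299 kJ
Q_total = 2969.2351 kJ

2969.2351 kJ


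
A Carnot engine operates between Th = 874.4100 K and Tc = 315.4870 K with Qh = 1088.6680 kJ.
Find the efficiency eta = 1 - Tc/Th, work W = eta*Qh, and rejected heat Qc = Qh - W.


eta = 1 - 315.4870/874.4100 = 0.6392
W = 0.6392 * 1088.6680 = 695.8767 kJ
Qc = 1088.6680 - 695.8767 = 392.7913 kJ

eta = 63.9200%, W = 695.8767 kJ, Qc = 392.7913 kJ


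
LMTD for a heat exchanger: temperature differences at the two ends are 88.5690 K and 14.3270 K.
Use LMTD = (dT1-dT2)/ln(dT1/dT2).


dT1/dT2 = 6.1820
ln(dT1/dT2) = 1.8216
LMTD = 74.2420 / 1.8216 = 40.7557 K

40.7557 K


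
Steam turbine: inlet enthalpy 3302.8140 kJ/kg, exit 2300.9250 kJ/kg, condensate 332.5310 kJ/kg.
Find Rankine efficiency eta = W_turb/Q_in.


W = 1001.8890 kJ/kg
Q_in = 2970.2830 kJ/kg
eta = 0.3373 = 33.7304%

eta = 33.7304%


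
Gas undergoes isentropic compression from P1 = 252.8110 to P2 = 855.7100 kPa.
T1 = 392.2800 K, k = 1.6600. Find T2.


(k-1)/k = 0.3976
(P2/P1)^exp = 1.6238
T2 = 392.2800 * 1.6238 = 636.9898 K

636.9898 K


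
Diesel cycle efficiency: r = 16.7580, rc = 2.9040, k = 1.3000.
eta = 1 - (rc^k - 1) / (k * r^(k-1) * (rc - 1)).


r^(k-1) = 2.3295
rc^k = 3.9985
eta = 0.4800 = 47.9974%

47.9974%


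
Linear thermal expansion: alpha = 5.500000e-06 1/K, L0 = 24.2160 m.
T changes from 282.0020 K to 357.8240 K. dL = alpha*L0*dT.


dT = 75.8220 K
dL = 5.500000e-06 * 24.2160 * 75.8220 = 0.010099 m
L_final = 24.226099 m

dL = 0.010099 m


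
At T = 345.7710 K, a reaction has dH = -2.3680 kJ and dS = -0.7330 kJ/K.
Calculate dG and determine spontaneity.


T*dS = 345.7710 * -0.7330 = -253.4501 kJ
dG = -2.3680 + 253.4501 = 251.0821 kJ (non-spontaneous)

dG = 251.0821 kJ, non-spontaneous


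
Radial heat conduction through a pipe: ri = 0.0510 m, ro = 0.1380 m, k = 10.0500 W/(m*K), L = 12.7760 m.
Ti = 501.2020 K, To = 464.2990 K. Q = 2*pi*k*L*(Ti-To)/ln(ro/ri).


dT = 36.9030 K
ln(ro/ri) = 0.9954
Q = 2*pi*10.0500*12.7760*36.9030 / 0.9954 = 29908.3622 W

29908.3622 W


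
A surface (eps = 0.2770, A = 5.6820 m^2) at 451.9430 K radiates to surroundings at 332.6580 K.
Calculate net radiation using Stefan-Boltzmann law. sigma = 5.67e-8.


T^4 = 4.1719e+10
Tsurr^4 = 1.2246e+10
Q = 0.2770 * 5.67e-8 * 5.6820 * 2.9473e+10 = 2630.2103 W

2630.2103 W


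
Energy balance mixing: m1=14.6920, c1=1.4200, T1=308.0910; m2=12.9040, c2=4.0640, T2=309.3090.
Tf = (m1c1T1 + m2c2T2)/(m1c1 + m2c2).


num = 22648.3297
den = 73.3045
Tf = 308.9624 K

308.9624 K


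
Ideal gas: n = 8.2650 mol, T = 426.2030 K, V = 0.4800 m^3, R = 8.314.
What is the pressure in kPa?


P = nRT/V = 8.2650 * 8.314 * 426.2030 / 0.4800
= 29286.6286 / 0.4800 = 61013.8097 Pa = 61.0138 kPa

61.0138 kPa


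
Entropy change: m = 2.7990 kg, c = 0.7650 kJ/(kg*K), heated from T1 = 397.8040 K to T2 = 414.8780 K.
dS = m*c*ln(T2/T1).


T2/T1 = 1.0429
ln(T2/T1) = 0.0420
dS = 2.7990 * 0.7650 * 0.0420 = 0.0900 kJ/K

0.0900 kJ/K


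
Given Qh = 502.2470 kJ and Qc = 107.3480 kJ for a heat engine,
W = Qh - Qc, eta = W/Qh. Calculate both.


W = 502.2470 - 107.3480 = 394.8990 kJ
eta = 394.8990 / 502.2470 = 0.7863 = 78.6265%

W = 394.8990 kJ, eta = 78.6265%


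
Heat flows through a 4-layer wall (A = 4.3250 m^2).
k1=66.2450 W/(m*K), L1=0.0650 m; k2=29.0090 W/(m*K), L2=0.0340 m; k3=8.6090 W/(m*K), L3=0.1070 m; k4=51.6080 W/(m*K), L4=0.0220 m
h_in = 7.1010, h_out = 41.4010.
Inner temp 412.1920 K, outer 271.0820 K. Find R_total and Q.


R_conv_in = 1/(7.1010*4.3250) = 0.0326
R_1 = 0.0650/(66.2450*4.3250) = 0.0002
R_2 = 0.0340/(29.0090*4.3250) = 0.0003
R_3 = 0.1070/(8.6090*4.3250) = 0.0029
R_4 = 0.0220/(51.6080*4.3250) = 9.8564e-05
R_conv_out = 1/(41.4010*4.3250) = 0.0056
R_total = 0.0416 K/W
Q = 141.1100 / 0.0416 = 3390.7925 W

R_total = 0.0416 K/W, Q = 3390.7925 W


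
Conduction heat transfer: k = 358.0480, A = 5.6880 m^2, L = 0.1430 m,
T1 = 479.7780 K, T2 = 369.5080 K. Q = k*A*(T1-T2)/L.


dT = 110.2700 K
Q = 358.0480 * 5.6880 * 110.2700 / 0.1430 = 1570442.9961 W

1570442.9961 W


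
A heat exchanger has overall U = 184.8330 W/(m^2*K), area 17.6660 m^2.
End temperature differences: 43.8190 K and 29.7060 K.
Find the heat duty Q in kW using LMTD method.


LMTD = 36.3065 K
Q = 184.8330 * 17.6660 * 36.3065 = 118550.0949 W = 118.5501 kW

118.5501 kW


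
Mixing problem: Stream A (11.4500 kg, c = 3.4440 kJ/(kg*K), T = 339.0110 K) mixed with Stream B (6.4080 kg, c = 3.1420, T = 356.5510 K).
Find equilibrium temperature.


num = 20547.2670
den = 59.5677
Tf = 344.9395 K

344.9395 K


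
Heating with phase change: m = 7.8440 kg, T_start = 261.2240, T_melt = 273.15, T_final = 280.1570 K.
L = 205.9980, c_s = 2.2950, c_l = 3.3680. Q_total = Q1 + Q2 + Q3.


Q1 (sensible, solid) = 7.8440 * 2.2950 * 11.9260 = 214.6916 kJ
Q2 (latent) = 7.8440 * 205.9980 = 1615.8483 kJ
Q3 (sensible, liquid) = 7.8440 * 3.3680 * 7.0070 = 185.1151 kJ
Q_total = 2015.6550 kJ

2015.6550 kJ


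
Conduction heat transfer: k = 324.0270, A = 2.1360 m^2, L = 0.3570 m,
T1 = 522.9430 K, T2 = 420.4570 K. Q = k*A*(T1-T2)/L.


dT = 102.4860 K
Q = 324.0270 * 2.1360 * 102.4860 / 0.3570 = 198691.2652 W

198691.2652 W


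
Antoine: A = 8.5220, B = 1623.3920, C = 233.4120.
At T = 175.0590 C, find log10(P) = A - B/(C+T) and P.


C+T = 408.4710
B/(C+T) = 3.9743
log10(P) = 8.5220 - 3.9743 = 4.5477
P = 10^4.5477 = 35292.7934 mmHg

35292.7934 mmHg


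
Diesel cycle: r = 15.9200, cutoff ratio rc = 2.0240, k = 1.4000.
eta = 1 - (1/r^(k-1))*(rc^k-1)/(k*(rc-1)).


r^(k-1) = 3.0254
rc^k = 2.6835
eta = 0.6119 = 61.1852%

61.1852%


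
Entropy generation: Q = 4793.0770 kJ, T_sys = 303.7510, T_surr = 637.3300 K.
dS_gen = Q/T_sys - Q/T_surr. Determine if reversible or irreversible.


dS_sys = 4793.0770/303.7510 = 15.7796 kJ/K
dS_surr = -4793.0770/637.3300 = -7.5206 kJ/K
dS_gen = 15.7796 - 7.5206 = 8.2591 kJ/K (irreversible)

dS_gen = 8.2591 kJ/K, irreversible


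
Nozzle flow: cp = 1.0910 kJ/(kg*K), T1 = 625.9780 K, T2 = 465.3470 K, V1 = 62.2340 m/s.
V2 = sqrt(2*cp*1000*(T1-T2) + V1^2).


dT = 160.6310 K
2*cp*1000*dT = 350496.8420
V1^2 = 3873.0708
V2 = sqrt(354369.9128) = 595.2898 m/s

595.2898 m/s


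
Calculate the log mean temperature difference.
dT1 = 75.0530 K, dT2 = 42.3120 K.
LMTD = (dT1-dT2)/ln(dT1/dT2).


dT1/dT2 = 1.7738
ln(dT1/dT2) = 0.5731
LMTD = 32.7410 / 0.5731 = 57.1273 K

57.1273 K


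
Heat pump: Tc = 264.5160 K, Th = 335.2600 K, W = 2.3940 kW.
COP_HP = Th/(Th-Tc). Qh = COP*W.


COP = 335.2600 / 70.7440 = 4.7391
Qh = 4.7391 * 2.3940 = 11.3453 kW

COP = 4.7391, Qh = 11.3453 kW


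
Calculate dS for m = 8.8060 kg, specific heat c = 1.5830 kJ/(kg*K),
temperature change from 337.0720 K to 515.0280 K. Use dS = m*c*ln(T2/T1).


T2/T1 = 1.5279
ln(T2/T1) = 0.4239
dS = 8.8060 * 1.5830 * 0.4239 = 5.9095 kJ/K

5.9095 kJ/K


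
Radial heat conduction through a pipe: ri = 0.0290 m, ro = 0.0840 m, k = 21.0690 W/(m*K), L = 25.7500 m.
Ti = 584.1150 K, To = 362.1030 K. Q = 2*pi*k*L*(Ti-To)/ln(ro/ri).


dT = 222.0120 K
ln(ro/ri) = 1.0635
Q = 2*pi*21.0690*25.7500*222.0120 / 1.0635 = 711592.5900 W

711592.5900 W


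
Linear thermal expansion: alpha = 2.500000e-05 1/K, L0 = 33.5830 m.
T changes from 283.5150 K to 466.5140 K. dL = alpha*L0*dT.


dT = 182.9990 K
dL = 2.500000e-05 * 33.5830 * 182.9990 = 0.153641 m
L_final = 33.736641 m

dL = 0.153641 m


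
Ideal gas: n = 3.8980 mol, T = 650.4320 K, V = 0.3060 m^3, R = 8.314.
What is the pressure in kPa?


P = nRT/V = 3.8980 * 8.314 * 650.4320 / 0.3060
= 21079.1820 / 0.3060 = 68886.2158 Pa = 68.8862 kPa

68.8862 kPa


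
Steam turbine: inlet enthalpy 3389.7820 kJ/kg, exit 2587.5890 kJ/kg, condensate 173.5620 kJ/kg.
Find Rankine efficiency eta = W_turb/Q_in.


W = 802.1930 kJ/kg
Q_in = 3216.2200 kJ/kg
eta = 0.2494 = 24.9421%

eta = 24.9421%


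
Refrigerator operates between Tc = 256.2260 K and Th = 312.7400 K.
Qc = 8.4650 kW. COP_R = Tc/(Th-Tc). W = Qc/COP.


COP = 256.2260 / 56.5140 = 4.5339
W = 8.4650 / 4.5339 = 1.8671 kW

COP = 4.5339, W = 1.8671 kW


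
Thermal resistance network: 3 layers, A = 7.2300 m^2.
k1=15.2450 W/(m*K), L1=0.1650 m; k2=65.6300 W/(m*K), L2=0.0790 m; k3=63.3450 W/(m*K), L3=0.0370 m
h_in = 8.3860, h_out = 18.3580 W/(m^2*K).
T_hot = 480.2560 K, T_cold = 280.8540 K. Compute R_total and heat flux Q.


R_conv_in = 1/(8.3860*7.2300) = 0.0165
R_1 = 0.1650/(15.2450*7.2300) = 0.0015
R_2 = 0.0790/(65.6300*7.2300) = 0.0002
R_3 = 0.0370/(63.3450*7.2300) = 8.0789e-05
R_conv_out = 1/(18.3580*7.2300) = 0.0075
R_total = 0.0258 K/W
Q = 199.4020 / 0.0258 = 7737.2393 W

R_total = 0.0258 K/W, Q = 7737.2393 W
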